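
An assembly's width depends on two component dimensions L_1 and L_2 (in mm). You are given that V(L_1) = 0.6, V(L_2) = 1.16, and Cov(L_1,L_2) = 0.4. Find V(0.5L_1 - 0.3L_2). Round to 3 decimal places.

V(0.5L_1 - 0.3L_2) = (0.5)²·V(L_1) + (-0.3)²·V(L_2) + 2·(0.5)·(-0.3)·Cov(L_1,L_2)
= 0.25·0.6 + 0.09·1.16 + -0.3·0.4 = 0.1344

0.134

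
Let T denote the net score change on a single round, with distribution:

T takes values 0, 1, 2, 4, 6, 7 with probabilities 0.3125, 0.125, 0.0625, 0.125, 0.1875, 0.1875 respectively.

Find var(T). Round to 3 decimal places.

E[T] = (0)(0.3125) + (1)(0.125) + (2)(0.0625) + (4)(0.125) + (6)(0.1875) + (7)(0.1875) = 3.1875
E[T²] = (0)²(0.3125) + (1)²(0.125) + (2)²(0.0625) + (4)²(0.125) + (6)²(0.1875) + (7)²(0.1875) = 18.3125
var(T) = E[T²] − (E[T])² = 18.3125 − (3.1875)² = 8.15234375

8.152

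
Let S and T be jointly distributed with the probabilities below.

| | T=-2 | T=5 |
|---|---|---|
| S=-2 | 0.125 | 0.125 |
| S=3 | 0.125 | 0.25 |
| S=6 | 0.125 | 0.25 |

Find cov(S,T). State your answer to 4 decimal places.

1.4219

E[S] = 2.875,  E[T] = 2.375
E[ST] = 8.25
cov(S,T) = E[ST] − E[S]E[T] = 8.25 − (2.875)(2.375) = 1.421875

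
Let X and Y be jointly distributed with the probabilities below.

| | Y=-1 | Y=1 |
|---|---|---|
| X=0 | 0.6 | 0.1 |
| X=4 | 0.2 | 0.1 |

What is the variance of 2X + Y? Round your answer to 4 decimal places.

15.3600

E[X] = 1.2,  E[Y] = -0.6,  E[XY] = -0.4
Var(X) = 4.8 − (1.2)² = 3.36;  Var(Y) = 1 − (-0.6)² = 0.64
Cov(X,Y) = -0.4 − (1.2)(-0.6) = 0.32
Var(2X + Y) = (2)²·3.36 + (1)²·0.64 + 2·(2)·(1)·0.32 = 15.36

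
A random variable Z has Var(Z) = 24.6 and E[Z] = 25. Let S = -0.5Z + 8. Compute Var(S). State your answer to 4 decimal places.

6.1500

Var(-0.5Z + 8) = (-0.5)²·Var(Z) = 0.25·24.6 = 6.15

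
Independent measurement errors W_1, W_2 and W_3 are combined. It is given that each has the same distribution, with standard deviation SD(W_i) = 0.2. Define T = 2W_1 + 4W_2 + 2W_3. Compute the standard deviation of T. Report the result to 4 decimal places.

Var(W_i) = (0.2)² = 0.04
By independence, Var(T) = (2)²Var(W_1) + (4)²Var(W_2) + (2)²Var(W_3)
= (2)²·0.04 + (4)²·0.04 + (2)²·0.04 = 0.96
SD(T) = √0.96 ≈ 0.9798

0.9798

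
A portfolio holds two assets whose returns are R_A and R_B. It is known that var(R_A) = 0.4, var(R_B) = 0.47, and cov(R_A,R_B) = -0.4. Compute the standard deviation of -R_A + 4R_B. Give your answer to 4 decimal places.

3.3347

var(-R_A + 4R_B) = (-1)²·var(R_A) + (4)²·var(R_B) + 2·(-1)·(4)·cov(R_A,R_B)
= 1·0.4 + 16·0.47 + -8·-0.4 = 11.12
SD(-R_A + 4R_B) = √11.12 ≈ 3.3347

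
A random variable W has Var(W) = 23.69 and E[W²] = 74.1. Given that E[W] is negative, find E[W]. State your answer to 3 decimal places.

(E[W])² = E[W²] − Var(W) = 74.1 − 23.69 = 50.41
E[W] = −√50.41 = -7.1

-7.100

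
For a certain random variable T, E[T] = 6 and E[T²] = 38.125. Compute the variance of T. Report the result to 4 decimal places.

Var(T) = 38.125 − (6)² = 2.125

2.1250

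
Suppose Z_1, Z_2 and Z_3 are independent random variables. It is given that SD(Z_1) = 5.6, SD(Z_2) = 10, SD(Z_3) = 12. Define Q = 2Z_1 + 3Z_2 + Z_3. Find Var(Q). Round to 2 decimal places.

1169.44

Var(Z_1) = 31.36, Var(Z_2) = 100, Var(Z_3) = 144
By independence, Var(Q) = (2)²Var(Z_1) + (3)²Var(Z_2) + (1)²Var(Z_3)
= (2)²·31.36 + (3)²·100 + (1)²·144 = 1169.44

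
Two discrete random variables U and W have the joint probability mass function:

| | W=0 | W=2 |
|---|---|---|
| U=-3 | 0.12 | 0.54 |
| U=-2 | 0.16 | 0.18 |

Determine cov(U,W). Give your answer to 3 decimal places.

E[U] = -2.66,  E[W] = 1.44
E[UW] = -3.96
cov(U,W) = E[UW] − E[U]E[W] = -3.96 − (-2.66)(1.44) = -0.1296

-0.130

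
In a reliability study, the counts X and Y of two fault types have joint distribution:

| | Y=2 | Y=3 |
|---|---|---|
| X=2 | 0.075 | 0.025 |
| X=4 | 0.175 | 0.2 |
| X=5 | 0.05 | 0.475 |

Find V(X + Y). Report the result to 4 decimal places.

1.4244

E[X] = 4.325,  E[Y] = 2.7,  E[XY] = 11.875
V(X) = 19.525 − (4.325)² = 0.819375;  V(Y) = 7.5 − (2.7)² = 0.21
Cov(X,Y) = 11.875 − (4.325)(2.7) = 0.1975
V(X + Y) = (1)²·0.819375 + (1)²·0.21 + 2·(1)·(1)·0.1975 = 1.424375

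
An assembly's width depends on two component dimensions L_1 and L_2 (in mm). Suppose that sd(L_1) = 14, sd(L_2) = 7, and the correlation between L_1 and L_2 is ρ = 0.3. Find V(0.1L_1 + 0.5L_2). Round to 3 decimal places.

V(L_1) = (14)² = 196;  V(L_2) = (7)² = 49
Cov(L_1,L_2) = ρ·sd(L_1)·sd(L_2) = 0.3·14·7 = 29.4
V(0.1L_1 + 0.5L_2) = (0.1)²·V(L_1) + (0.5)²·V(L_2) + 2·(0.1)·(0.5)·Cov(L_1,L_2)
= 0.01·196 + 0.25·49 + 0.1·29.4 = 17.15

17.150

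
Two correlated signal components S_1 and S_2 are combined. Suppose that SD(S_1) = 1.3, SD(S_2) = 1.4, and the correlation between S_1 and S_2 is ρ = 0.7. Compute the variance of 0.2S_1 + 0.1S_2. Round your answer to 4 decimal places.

Var(S_1) = (1.3)² = 1.69;  Var(S_2) = (1.4)² = 1.96
cov(S_1,S_2) = ρ·SD(S_1)·SD(S_2) = 0.7·1.3·1.4 = 1.274
Var(0.2S_1 + 0.1S_2) = (0.2)²·Var(S_1) + (0.1)²·Var(S_2) + 2·(0.2)·(0.1)·cov(S_1,S_2)
= 0.04·1.69 + 0.01·1.96 + 0.04·1.274 = 0.13816

0.1382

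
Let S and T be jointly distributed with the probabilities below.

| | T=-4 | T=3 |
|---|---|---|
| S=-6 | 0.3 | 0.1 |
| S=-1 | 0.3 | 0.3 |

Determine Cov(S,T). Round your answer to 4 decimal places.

E[S] = -3,  E[T] = -1.2
E[ST] = 5.7
Cov(S,T) = E[ST] − E[S]E[T] = 5.7 − (-3)(-1.2) = 2.1

2.1000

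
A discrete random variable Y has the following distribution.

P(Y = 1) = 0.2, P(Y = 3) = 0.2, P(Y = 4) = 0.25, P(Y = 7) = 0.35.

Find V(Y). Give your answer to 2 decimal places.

5.09

E[Y] = (1)(0.2) + (3)(0.2) + (4)(0.25) + (7)(0.35) = 4.25
E[Y²] = (1)²(0.2) + (3)²(0.2) + (4)²(0.25) + (7)²(0.35) = 23.15
V(Y) = E[Y²] − (E[Y])² = 23.15 − (4.25)² = 5.0875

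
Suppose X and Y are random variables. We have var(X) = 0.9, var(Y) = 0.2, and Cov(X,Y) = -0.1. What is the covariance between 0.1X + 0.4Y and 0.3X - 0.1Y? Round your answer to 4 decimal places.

Cov(0.1X + 0.4Y, 0.3X - 0.1Y) = (0.1)(0.3)var(X) + (0.4)(-0.1)var(Y) + [(0.1)(-0.1) + (0.4)(0.3)]Cov(X,Y)
= 0.03·0.9 + -0.04·0.2 + 0.11·-0.1 = 0.008

0.0080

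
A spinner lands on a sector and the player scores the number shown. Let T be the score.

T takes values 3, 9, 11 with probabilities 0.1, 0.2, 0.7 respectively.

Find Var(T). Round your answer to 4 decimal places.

E[T] = (3)(0.1) + (9)(0.2) + (11)(0.7) = 9.8
E[T²] = (3)²(0.1) + (9)²(0.2) + (11)²(0.7) = 101.8
Var(T) = E[T²] − (E[T])² = 101.8 − (9.8)² = 5.76

5.7600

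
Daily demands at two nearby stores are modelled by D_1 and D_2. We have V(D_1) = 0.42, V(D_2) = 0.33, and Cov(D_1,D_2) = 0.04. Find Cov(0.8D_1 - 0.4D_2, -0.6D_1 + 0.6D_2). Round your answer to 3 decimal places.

-0.252

Cov(0.8D_1 - 0.4D_2, -0.6D_1 + 0.6D_2) = (0.8)(-0.6)V(D_1) + (-0.4)(0.6)V(D_2) + [(0.8)(0.6) + (-0.4)(-0.6)]Cov(D_1,D_2)
= -0.48·0.42 + -0.24·0.33 + 0.72·0.04 = -0.252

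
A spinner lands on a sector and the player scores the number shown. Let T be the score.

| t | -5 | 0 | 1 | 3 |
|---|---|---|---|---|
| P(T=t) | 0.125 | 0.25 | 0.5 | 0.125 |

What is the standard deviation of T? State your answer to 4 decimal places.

2.1651

E[T] = (-5)(0.125) + (0)(0.25) + (1)(0.5) + (3)(0.125) = 0.25
E[T²] = (-5)²(0.125) + (0)²(0.25) + (1)²(0.5) + (3)²(0.125) = 4.75
Var(T) = E[T²] − (E[T])² = 4.75 − (0.25)² = 4.6875
SD(T) = √4.6875 ≈ 2.1651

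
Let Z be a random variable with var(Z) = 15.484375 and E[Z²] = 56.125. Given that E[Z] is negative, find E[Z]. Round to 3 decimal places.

-6.375

(E[Z])² = E[Z²] − var(Z) = 56.125 − 15.484375 = 40.640625
E[Z] = −√40.640625 = -6.375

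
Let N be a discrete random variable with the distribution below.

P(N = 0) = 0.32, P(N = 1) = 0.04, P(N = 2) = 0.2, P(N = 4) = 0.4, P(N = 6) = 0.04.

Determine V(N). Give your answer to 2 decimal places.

E[N] = (0)(0.32) + (1)(0.04) + (2)(0.2) + (4)(0.4) + (6)(0.04) = 2.28
E[N²] = (0)²(0.32) + (1)²(0.04) + (2)²(0.2) + (4)²(0.4) + (6)²(0.04) = 8.68
V(N) = E[N²] − (E[N])² = 8.68 − (2.28)² = 3.4816

3.48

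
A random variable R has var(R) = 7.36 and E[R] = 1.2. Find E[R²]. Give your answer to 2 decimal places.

8.80

E[R²] = var(R) + (E[R])² = 7.36 + (1.2)² = 8.8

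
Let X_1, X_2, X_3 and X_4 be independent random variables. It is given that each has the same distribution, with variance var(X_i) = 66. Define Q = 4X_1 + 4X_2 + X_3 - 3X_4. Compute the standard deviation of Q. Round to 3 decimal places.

By independence, var(Q) = (4)²var(X_1) + (4)²var(X_2) + (1)²var(X_3) + (-3)²var(X_4)
= (4)²·66 + (4)²·66 + (1)²·66 + (-3)²·66 = 2772
sd(Q) = √2772 ≈ 52.650

52.650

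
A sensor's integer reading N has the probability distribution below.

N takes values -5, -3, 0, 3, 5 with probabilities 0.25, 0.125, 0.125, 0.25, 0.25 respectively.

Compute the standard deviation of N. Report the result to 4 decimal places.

E[N] = (-5)(0.25) + (-3)(0.125) + (0)(0.125) + (3)(0.25) + (5)(0.25) = 0.375
E[N²] = (-5)²(0.25) + (-3)²(0.125) + (0)²(0.125) + (3)²(0.25) + (5)²(0.25) = 15.875
var(N) = E[N²] − (E[N])² = 15.875 − (0.375)² = 15.734375
SD(N) = √15.734375 ≈ 3.9667

3.9667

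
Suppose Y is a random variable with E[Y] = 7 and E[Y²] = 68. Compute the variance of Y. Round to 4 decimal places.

Var(Y) = 68 − (7)² = 19

19.0000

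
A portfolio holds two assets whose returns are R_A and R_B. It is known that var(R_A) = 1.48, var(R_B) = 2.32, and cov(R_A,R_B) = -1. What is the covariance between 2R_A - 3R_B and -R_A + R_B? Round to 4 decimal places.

cov(2R_A - 3R_B, -R_A + R_B) = (2)(-1)var(R_A) + (-3)(1)var(R_B) + [(2)(1) + (-3)(-1)]cov(R_A,R_B)
= -2·1.48 + -3·2.32 + 5·-1 = -14.92

-14.9200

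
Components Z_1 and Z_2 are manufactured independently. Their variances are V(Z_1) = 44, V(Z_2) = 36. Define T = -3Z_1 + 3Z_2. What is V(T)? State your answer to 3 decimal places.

By independence, V(T) = (-3)²V(Z_1) + (3)²V(Z_2)
= (-3)²·44 + (3)²·36 = 720

720.000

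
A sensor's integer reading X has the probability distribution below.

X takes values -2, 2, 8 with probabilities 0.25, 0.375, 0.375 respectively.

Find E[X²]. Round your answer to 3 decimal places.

E[X²] = (-2)²(0.25) + (2)²(0.375) + (8)²(0.375) = 26.5

26.500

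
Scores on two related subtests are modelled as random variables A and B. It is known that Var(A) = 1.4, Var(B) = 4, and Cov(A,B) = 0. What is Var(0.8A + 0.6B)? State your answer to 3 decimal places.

2.336

Var(0.8A + 0.6B) = (0.8)²·Var(A) + (0.6)²·Var(B) + 2·(0.8)·(0.6)·Cov(A,B)
= 0.64·1.4 + 0.36·4 + 0.96·0 = 2.336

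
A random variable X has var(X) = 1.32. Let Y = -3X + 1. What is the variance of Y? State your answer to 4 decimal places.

11.8800

var(-3X + 1) = (-3)²·var(X) = 9·1.32 = 11.88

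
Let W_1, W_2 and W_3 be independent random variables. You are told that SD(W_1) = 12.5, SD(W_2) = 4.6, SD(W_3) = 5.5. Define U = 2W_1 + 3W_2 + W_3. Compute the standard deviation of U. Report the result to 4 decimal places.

Var(W_1) = 156.25, Var(W_2) = 21.16, Var(W_3) = 30.25
By independence, Var(U) = (2)²Var(W_1) + (3)²Var(W_2) + (1)²Var(W_3)
= (2)²·156.25 + (3)²·21.16 + (1)²·30.25 = 845.69
SD(U) = √845.69 ≈ 29.0807

29.0807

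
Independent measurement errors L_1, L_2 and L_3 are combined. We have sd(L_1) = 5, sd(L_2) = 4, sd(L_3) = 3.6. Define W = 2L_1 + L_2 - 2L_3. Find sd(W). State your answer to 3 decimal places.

12.955

var(L_1) = 25, var(L_2) = 16, var(L_3) = 12.96
By independence, var(W) = (2)²var(L_1) + (1)²var(L_2) + (-2)²var(L_3)
= (2)²·25 + (1)²·16 + (-2)²·12.96 = 167.84
sd(W) = √167.84 ≈ 12.955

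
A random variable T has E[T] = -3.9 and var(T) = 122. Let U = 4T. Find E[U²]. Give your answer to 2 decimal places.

2195.36

E[4T] = 4·-3.9 = -15.6
var(4T) = (4)²·122 = 1952
E[U²] = var(U) + (E[U])² = 1952 + (-15.6)² = 2195.36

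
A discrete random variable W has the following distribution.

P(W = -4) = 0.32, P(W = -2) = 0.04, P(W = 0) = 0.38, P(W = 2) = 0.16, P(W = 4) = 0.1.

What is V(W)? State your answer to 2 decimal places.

7.11

E[W] = (-4)(0.32) + (-2)(0.04) + (0)(0.38) + (2)(0.16) + (4)(0.1) = -0.64
E[W²] = (-4)²(0.32) + (-2)²(0.04) + (0)²(0.38) + (2)²(0.16) + (4)²(0.1) = 7.52
V(W) = E[W²] − (E[W])² = 7.52 − (-0.64)² = 7.1104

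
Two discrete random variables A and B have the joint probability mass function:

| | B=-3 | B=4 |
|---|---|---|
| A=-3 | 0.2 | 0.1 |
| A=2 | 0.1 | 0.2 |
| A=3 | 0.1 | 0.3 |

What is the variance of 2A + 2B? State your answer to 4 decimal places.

E[A] = 0.9,  E[B] = 1.2,  E[AB] = 4.3
V(A) = 7.5 − (0.9)² = 6.69;  V(B) = 13.2 − (1.2)² = 11.76
Cov(A,B) = 4.3 − (0.9)(1.2) = 3.22
V(2A + 2B) = (2)²·6.69 + (2)²·11.76 + 2·(2)·(2)·3.22 = 99.56

99.5600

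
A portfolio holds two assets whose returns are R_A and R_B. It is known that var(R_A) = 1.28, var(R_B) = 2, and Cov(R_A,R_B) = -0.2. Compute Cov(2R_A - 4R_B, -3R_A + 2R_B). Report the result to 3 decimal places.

-26.880

Cov(2R_A - 4R_B, -3R_A + 2R_B) = (2)(-3)var(R_A) + (-4)(2)var(R_B) + [(2)(2) + (-4)(-3)]Cov(R_A,R_B)
= -6·1.28 + -8·2 + 16·-0.2 = -26.88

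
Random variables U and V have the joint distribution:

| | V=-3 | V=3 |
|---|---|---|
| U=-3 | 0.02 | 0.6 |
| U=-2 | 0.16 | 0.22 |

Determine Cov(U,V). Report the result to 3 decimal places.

E[U] = -2.62,  E[V] = 1.92
E[UV] = -5.58
Cov(U,V) = E[UV] − E[U]E[V] = -5.58 − (-2.62)(1.92) = -0.5496

-0.550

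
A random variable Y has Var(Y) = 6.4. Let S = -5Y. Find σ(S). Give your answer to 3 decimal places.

12.649

Var(-5Y) = (-5)²·6.4 = 160
σ(S) = √160 ≈ 12.649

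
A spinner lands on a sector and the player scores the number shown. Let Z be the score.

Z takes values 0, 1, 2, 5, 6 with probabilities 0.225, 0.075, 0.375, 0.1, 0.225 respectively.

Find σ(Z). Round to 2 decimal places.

E[Z] = (0)(0.225) + (1)(0.075) + (2)(0.375) + (5)(0.1) + (6)(0.225) = 2.675
E[Z²] = (0)²(0.225) + (1)²(0.075) + (2)²(0.375) + (5)²(0.1) + (6)²(0.225) = 12.175
Var(Z) = E[Z²] − (E[Z])² = 12.175 − (2.675)² = 5.019375
σ(Z) = √5.019375 ≈ 2.24

2.24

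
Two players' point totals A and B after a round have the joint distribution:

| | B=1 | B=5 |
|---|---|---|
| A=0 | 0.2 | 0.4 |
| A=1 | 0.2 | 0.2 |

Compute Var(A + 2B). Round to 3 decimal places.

E[A] = 0.4,  E[B] = 3.4,  E[AB] = 1.2
Var(A) = 0.4 − (0.4)² = 0.24;  Var(B) = 15.4 − (3.4)² = 3.84
cov(A,B) = 1.2 − (0.4)(3.4) = -0.16
Var(A + 2B) = (1)²·0.24 + (2)²·3.84 + 2·(1)·(2)·-0.16 = 14.96

14.960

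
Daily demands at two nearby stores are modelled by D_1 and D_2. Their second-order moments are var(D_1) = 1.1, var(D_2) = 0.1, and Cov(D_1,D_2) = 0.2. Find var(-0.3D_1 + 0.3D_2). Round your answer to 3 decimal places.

0.072

var(-0.3D_1 + 0.3D_2) = (-0.3)²·var(D_1) + (0.3)²·var(D_2) + 2·(-0.3)·(0.3)·Cov(D_1,D_2)
= 0.09·1.1 + 0.09·0.1 + -0.18·0.2 = 0.072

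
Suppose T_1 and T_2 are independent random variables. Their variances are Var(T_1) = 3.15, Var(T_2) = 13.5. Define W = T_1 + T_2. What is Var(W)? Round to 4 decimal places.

By independence, Var(W) = (1)²Var(T_1) + (1)²Var(T_2)
= (1)²·3.15 + (1)²·13.5 = 16.65

16.6500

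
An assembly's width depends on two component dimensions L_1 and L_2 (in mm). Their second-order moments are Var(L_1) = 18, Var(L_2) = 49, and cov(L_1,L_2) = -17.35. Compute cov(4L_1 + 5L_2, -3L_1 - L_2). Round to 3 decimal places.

cov(4L_1 + 5L_2, -3L_1 - L_2) = (4)(-3)Var(L_1) + (5)(-1)Var(L_2) + [(4)(-1) + (5)(-3)]cov(L_1,L_2)
= -12·18 + -5·49 + -19·-17.35 = -131.35

-131.350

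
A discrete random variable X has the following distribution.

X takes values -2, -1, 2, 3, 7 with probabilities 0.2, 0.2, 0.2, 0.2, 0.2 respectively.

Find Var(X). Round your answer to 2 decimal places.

E[X] = (-2)(0.2) + (-1)(0.2) + (2)(0.2) + (3)(0.2) + (7)(0.2) = 1.8
E[X²] = (-2)²(0.2) + (-1)²(0.2) + (2)²(0.2) + (3)²(0.2) + (7)²(0.2) = 13.4
Var(X) = E[X²] − (E[X])² = 13.4 − (1.8)² = 10.16

10.16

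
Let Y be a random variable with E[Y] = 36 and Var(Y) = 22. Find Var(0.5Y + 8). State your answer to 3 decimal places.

Var(0.5Y + 8) = (0.5)²·Var(Y) = 0.25·22 = 5.5

5.500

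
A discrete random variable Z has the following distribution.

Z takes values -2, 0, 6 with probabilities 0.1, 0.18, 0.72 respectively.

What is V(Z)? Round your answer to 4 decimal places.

E[Z] = (-2)(0.1) + (0)(0.18) + (6)(0.72) = 4.12
E[Z²] = (-2)²(0.1) + (0)²(0.18) + (6)²(0.72) = 26.32
V(Z) = E[Z²] − (E[Z])² = 26.32 − (4.12)² = 9.3456

9.3456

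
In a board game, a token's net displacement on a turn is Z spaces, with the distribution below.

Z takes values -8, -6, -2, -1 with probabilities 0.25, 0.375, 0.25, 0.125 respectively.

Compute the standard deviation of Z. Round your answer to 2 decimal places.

E[Z] = (-8)(0.25) + (-6)(0.375) + (-2)(0.25) + (-1)(0.125) = -4.875
E[Z²] = (-8)²(0.25) + (-6)²(0.375) + (-2)²(0.25) + (-1)²(0.125) = 30.625
Var(Z) = E[Z²] − (E[Z])² = 30.625 − (-4.875)² = 6.859375
σ(Z) = √6.859375 ≈ 2.62

2.62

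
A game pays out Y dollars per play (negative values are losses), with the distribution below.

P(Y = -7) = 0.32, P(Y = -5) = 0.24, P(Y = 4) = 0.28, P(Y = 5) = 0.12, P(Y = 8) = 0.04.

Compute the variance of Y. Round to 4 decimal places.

29.7600

E[Y] = (-7)(0.32) + (-5)(0.24) + (4)(0.28) + (5)(0.12) + (8)(0.04) = -1.4
E[Y²] = (-7)²(0.32) + (-5)²(0.24) + (4)²(0.28) + (5)²(0.12) + (8)²(0.04) = 31.72
var(Y) = E[Y²] − (E[Y])² = 31.72 − (-1.4)² = 29.76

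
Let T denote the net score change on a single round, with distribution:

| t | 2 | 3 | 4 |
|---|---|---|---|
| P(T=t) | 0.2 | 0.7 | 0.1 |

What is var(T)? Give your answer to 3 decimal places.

E[T] = (2)(0.2) + (3)(0.7) + (4)(0.1) = 2.9
E[T²] = (2)²(0.2) + (3)²(0.7) + (4)²(0.1) = 8.7
var(T) = E[T²] − (E[T])² = 8.7 − (2.9)² = 0.29

0.290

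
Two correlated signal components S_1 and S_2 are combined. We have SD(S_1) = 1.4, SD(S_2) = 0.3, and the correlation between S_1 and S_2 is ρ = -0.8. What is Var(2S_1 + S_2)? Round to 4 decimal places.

6.5860

Var(S_1) = (1.4)² = 1.96;  Var(S_2) = (0.3)² = 0.09
Cov(S_1,S_2) = ρ·SD(S_1)·SD(S_2) = -0.8·1.4·0.3 = -0.336
Var(2S_1 + S_2) = (2)²·Var(S_1) + (1)²·Var(S_2) + 2·(2)·(1)·Cov(S_1,S_2)
= 4·1.96 + 1·0.09 + 4·-0.336 = 6.586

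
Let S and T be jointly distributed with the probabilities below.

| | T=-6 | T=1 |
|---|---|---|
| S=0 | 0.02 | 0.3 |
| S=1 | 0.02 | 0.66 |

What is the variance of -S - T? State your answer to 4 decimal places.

E[S] = 0.68,  E[T] = 0.72,  E[ST] = 0.54
Var(S) = 0.68 − (0.68)² = 0.2176;  Var(T) = 2.4 − (0.72)² = 1.8816
Cov(S,T) = 0.54 − (0.68)(0.72) = 0.0504
Var(-S - T) = (-1)²·0.2176 + (-1)²·1.8816 + 2·(-1)·(-1)·0.0504 = 2.2

2.2000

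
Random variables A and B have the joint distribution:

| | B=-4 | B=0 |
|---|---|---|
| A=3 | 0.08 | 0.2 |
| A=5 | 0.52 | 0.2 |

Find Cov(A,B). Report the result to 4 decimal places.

-0.7040

E[A] = 4.44,  E[B] = -2.4
E[AB] = -11.36
Cov(A,B) = E[AB] − E[A]E[B] = -11.36 − (4.44)(-2.4) = -0.704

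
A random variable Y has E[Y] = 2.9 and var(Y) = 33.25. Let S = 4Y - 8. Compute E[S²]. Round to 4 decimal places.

E[4Y - 8] = 4·2.9 − 8 = 3.6
var(4Y - 8) = (4)²·33.25 = 532
E[S²] = var(S) + (E[S])² = 532 + (3.6)² = 544.96

544.9600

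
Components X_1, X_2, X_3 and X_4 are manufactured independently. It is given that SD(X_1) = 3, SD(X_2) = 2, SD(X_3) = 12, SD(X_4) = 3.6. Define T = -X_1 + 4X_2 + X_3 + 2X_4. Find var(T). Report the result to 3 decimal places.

268.840

var(X_1) = 9, var(X_2) = 4, var(X_3) = 144, var(X_4) = 12.96
By independence, var(T) = (-1)²var(X_1) + (4)²var(X_2) + (1)²var(X_3) + (2)²var(X_4)
= (-1)²·9 + (4)²·4 + (1)²·144 + (2)²·12.96 = 268.84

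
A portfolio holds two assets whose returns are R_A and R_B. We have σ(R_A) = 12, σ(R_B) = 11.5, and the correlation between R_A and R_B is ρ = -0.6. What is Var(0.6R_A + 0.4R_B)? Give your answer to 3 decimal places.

33.256

Var(R_A) = (12)² = 144;  Var(R_B) = (11.5)² = 132.25
Cov(R_A,R_B) = ρ·σ(R_A)·σ(R_B) = -0.6·12·11.5 = -82.8
Var(0.6R_A + 0.4R_B) = (0.6)²·Var(R_A) + (0.4)²·Var(R_B) + 2·(0.6)·(0.4)·Cov(R_A,R_B)
= 0.36·144 + 0.16·132.25 + 0.48·-82.8 = 33.256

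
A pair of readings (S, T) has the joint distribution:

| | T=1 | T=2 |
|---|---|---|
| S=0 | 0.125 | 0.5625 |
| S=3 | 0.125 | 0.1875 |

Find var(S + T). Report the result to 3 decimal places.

1.840

E[S] = 0.9375,  E[T] = 1.75,  E[ST] = 1.5
var(S) = 2.8125 − (0.9375)² = 1.93359375;  var(T) = 3.25 − (1.75)² = 0.1875
Cov(S,T) = 1.5 − (0.9375)(1.75) = -0.140625
var(S + T) = (1)²·1.93359375 + (1)²·0.1875 + 2·(1)·(1)·-0.140625 = 1.83984375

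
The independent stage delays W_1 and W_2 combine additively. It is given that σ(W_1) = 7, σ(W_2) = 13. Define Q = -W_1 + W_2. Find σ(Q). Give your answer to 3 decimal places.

14.765

var(W_1) = 49, var(W_2) = 169
By independence, var(Q) = (-1)²var(W_1) + (1)²var(W_2)
= (-1)²·49 + (1)²·169 = 218
σ(Q) = √218 ≈ 14.765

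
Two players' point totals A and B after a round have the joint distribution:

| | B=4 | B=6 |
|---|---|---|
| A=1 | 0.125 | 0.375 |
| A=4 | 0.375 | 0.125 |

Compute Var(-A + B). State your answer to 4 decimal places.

4.7500

E[A] = 2.5,  E[B] = 5,  E[AB] = 11.75
Var(A) = 8.5 − (2.5)² = 2.25;  Var(B) = 26 − (5)² = 1
Cov(A,B) = 11.75 − (2.5)(5) = -0.75
Var(-A + B) = (-1)²·2.25 + (1)²·1 + 2·(-1)·(1)·-0.75 = 4.75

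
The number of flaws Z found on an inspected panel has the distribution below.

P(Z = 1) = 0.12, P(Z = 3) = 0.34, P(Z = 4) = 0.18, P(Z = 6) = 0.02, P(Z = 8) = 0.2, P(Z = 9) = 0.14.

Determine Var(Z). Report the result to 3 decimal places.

E[Z] = (1)(0.12) + (3)(0.34) + (4)(0.18) + (6)(0.02) + (8)(0.2) + (9)(0.14) = 4.84
E[Z²] = (1)²(0.12) + (3)²(0.34) + (4)²(0.18) + (6)²(0.02) + (8)²(0.2) + (9)²(0.14) = 30.92
Var(Z) = E[Z²] − (E[Z])² = 30.92 − (4.84)² = 7.4944

7.494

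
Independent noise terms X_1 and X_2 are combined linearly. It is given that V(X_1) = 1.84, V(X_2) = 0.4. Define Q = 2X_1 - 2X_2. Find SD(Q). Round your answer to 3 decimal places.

By independence, V(Q) = (2)²V(X_1) + (-2)²V(X_2)
= (2)²·1.84 + (-2)²·0.4 = 8.96
SD(Q) = √8.96 ≈ 2.993

2.993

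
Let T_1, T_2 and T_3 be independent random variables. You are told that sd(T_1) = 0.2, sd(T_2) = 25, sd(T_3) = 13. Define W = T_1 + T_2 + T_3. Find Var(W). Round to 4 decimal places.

794.0400

Var(T_1) = 0.04, Var(T_2) = 625, Var(T_3) = 169
By independence, Var(W) = (1)²Var(T_1) + (1)²Var(T_2) + (1)²Var(T_3)
= (1)²·0.04 + (1)²·625 + (1)²·169 = 794.04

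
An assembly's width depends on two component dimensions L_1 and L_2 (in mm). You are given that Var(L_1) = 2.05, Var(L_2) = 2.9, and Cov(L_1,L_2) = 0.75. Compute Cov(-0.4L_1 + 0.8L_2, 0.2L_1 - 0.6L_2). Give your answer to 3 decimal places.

Cov(-0.4L_1 + 0.8L_2, 0.2L_1 - 0.6L_2) = (-0.4)(0.2)Var(L_1) + (0.8)(-0.6)Var(L_2) + [(-0.4)(-0.6) + (0.8)(0.2)]Cov(L_1,L_2)
= -0.08·2.05 + -0.48·2.9 + 0.4·0.75 = -1.256

-1.256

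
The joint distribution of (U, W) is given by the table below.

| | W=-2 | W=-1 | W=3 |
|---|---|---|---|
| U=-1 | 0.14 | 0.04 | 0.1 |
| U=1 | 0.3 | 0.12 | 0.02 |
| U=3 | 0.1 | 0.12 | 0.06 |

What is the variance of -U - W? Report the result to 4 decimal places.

E[U] = 1,  E[W] = -0.82,  E[UW] = -1.06
Var(U) = 3.24 − (1)² = 2.24;  Var(W) = 4.06 − (-0.82)² = 3.3876
Cov(U,W) = -1.06 − (1)(-0.82) = -0.24
Var(-U - W) = (-1)²·2.24 + (-1)²·3.3876 + 2·(-1)·(-1)·-0.24 = 5.1476

5.1476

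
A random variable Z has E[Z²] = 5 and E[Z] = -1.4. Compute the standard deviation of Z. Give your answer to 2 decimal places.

1.74

Var(Z) = 5 − (-1.4)² = 3.04
SD(Z) = √3.04 ≈ 1.74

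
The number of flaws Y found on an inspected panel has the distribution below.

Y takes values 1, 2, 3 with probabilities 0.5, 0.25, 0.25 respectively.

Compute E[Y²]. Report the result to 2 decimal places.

3.75

E[Y²] = (1)²(0.5) + (2)²(0.25) + (3)²(0.25) = 3.75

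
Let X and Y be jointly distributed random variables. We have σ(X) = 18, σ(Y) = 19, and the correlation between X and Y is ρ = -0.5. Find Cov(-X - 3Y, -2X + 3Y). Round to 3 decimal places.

-3114.000

Var(X) = (18)² = 324;  Var(Y) = (19)² = 361
Cov(X,Y) = ρ·σ(X)·σ(Y) = -0.5·18·19 = -171
Cov(-X - 3Y, -2X + 3Y) = (-1)(-2)Var(X) + (-3)(3)Var(Y) + [(-1)(3) + (-3)(-2)]Cov(X,Y)
= 2·324 + -9·361 + 3·-171 = -3114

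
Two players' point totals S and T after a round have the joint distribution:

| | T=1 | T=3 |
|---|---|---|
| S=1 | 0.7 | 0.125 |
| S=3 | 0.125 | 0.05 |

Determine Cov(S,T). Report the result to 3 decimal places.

E[S] = 1.35,  E[T] = 1.35
E[ST] = 1.9
Cov(S,T) = E[ST] − E[S]E[T] = 1.9 − (1.35)(1.35) = 0.0775

0.078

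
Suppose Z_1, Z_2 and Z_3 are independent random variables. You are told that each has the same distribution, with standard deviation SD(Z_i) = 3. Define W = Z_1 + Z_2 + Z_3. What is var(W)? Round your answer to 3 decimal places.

27.000

var(Z_i) = (3)² = 9
By independence, var(W) = (1)²var(Z_1) + (1)²var(Z_2) + (1)²var(Z_3)
= (1)²·9 + (1)²·9 + (1)²·9 = 27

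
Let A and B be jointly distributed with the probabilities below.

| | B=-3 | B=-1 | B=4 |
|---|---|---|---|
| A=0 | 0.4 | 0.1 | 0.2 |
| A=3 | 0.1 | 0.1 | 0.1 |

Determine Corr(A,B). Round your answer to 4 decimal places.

E[A] = 0.9,  E[B] = -0.5
E[AB] = 0
Cov(A,B) = E[AB] − E[A]E[B] = 0 − (0.9)(-0.5) = 0.45
Var(A) = 1.89,  Var(B) = 9.25
ρ = 0.45 / √(1.89·9.25) ≈ 0.1076

0.1076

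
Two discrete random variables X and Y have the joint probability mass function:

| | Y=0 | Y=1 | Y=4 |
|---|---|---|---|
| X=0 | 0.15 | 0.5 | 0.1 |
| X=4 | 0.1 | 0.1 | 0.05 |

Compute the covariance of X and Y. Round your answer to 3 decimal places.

0.000

E[X] = 1,  E[Y] = 1.2
E[XY] = 1.2
cov(X,Y) = E[XY] − E[X]E[Y] = 1.2 − (1)(1.2) = 0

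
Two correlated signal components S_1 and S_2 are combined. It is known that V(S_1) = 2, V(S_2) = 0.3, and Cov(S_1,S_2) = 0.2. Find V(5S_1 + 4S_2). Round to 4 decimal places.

V(5S_1 + 4S_2) = (5)²·V(S_1) + (4)²·V(S_2) + 2·(5)·(4)·Cov(S_1,S_2)
= 25·2 + 16·0.3 + 40·0.2 = 62.8

62.8000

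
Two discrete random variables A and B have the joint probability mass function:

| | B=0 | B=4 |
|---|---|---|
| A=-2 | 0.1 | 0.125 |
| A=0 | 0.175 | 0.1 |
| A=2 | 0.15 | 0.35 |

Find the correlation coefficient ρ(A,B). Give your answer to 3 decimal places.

E[A] = 0.55,  E[B] = 2.3
E[AB] = 1.8
cov(A,B) = E[AB] − E[A]E[B] = 1.8 − (0.55)(2.3) = 0.535
Var(A) = 2.5975,  Var(B) = 3.91
ρ = 0.535 / √(2.5975·3.91) ≈ 0.168

0.168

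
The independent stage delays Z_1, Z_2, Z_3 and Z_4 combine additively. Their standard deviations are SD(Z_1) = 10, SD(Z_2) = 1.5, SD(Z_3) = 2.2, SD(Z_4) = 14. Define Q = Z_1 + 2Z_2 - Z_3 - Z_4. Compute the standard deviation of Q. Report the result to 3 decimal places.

var(Z_1) = 100, var(Z_2) = 2.25, var(Z_3) = 4.84, var(Z_4) = 196
By independence, var(Q) = (1)²var(Z_1) + (2)²var(Z_2) + (-1)²var(Z_3) + (-1)²var(Z_4)
= (1)²·100 + (2)²·2.25 + (-1)²·4.84 + (-1)²·196 = 309.84
SD(Q) = √309.84 ≈ 17.602

17.602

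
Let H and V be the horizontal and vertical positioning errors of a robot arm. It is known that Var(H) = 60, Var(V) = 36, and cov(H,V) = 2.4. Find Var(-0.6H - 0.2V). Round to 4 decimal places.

Var(-0.6H - 0.2V) = (-0.6)²·Var(H) + (-0.2)²·Var(V) + 2·(-0.6)·(-0.2)·cov(H,V)
= 0.36·60 + 0.04·36 + 0.24·2.4 = 23.616

23.6160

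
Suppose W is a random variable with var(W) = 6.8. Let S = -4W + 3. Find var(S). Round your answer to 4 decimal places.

var(-4W + 3) = (-4)²·var(W) = 16·6.8 = 108.8

108.8000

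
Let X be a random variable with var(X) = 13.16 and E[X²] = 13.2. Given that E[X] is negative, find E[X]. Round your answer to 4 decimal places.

-0.2000

(E[X])² = E[X²] − var(X) = 13.2 − 13.16 = 0.04
E[X] = −√0.04 = -0.2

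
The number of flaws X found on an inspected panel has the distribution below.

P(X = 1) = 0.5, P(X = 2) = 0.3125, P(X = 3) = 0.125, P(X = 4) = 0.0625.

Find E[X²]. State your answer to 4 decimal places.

3.8750

E[X²] = (1)²(0.5) + (2)²(0.3125) + (3)²(0.125) + (4)²(0.0625) = 3.875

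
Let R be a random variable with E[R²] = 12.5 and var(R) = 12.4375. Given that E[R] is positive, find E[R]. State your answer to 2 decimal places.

0.25

(E[R])² = E[R²] − var(R) = 12.5 − 12.4375 = 0.0625
E[R] = √0.0625 = 0.25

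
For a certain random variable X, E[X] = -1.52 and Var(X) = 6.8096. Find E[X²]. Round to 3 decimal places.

E[X²] = Var(X) + (E[X])² = 6.8096 + (-1.52)² = 9.12

9.120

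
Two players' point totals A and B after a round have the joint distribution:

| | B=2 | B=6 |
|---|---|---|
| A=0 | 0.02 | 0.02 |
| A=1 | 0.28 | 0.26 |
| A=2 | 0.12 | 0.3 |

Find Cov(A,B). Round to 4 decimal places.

E[A] = 1.38,  E[B] = 4.32
E[AB] = 6.2
Cov(A,B) = E[AB] − E[A]E[B] = 6.2 − (1.38)(4.32) = 0.2384

0.2384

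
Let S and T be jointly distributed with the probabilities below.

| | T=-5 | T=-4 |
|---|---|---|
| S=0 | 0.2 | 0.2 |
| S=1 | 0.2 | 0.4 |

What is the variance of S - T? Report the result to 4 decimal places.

0.4000

E[S] = 0.6,  E[T] = -4.4,  E[ST] = -2.6
V(S) = 0.6 − (0.6)² = 0.24;  V(T) = 19.6 − (-4.4)² = 0.24
cov(S,T) = -2.6 − (0.6)(-4.4) = 0.04
V(S - T) = (1)²·0.24 + (-1)²·0.24 + 2·(1)·(-1)·0.04 = 0.4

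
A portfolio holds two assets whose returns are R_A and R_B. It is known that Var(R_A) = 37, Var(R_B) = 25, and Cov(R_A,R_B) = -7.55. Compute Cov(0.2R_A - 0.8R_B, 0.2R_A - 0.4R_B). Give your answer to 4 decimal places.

11.2920

Cov(0.2R_A - 0.8R_B, 0.2R_A - 0.4R_B) = (0.2)(0.2)Var(R_A) + (-0.8)(-0.4)Var(R_B) + [(0.2)(-0.4) + (-0.8)(0.2)]Cov(R_A,R_B)
= 0.04·37 + 0.32·25 + -0.24·-7.55 = 11.292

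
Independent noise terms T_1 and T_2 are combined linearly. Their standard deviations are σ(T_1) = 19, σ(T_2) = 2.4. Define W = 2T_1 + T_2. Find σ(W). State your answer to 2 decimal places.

V(T_1) = 361, V(T_2) = 5.76
By independence, V(W) = (2)²V(T_1) + (1)²V(T_2)
= (2)²·361 + (1)²·5.76 = 1449.76
σ(W) = √1449.76 ≈ 38.08

38.08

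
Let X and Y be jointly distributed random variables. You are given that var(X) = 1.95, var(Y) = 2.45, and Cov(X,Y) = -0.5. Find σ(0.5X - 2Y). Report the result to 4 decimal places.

var(0.5X - 2Y) = (0.5)²·var(X) + (-2)²·var(Y) + 2·(0.5)·(-2)·Cov(X,Y)
= 0.25·1.95 + 4·2.45 + -2·-0.5 = 11.2875
σ(0.5X - 2Y) = √11.2875 ≈ 3.3597

3.3597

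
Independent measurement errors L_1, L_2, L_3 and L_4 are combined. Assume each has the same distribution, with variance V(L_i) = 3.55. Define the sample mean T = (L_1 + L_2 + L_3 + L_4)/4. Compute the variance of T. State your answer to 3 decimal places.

By independence, V(T) = (0.25)²V(L_1) + (0.25)²V(L_2) + (0.25)²V(L_3) + (0.25)²V(L_4)
= (0.25)²·3.55 + (0.25)²·3.55 + (0.25)²·3.55 + (0.25)²·3.55 = 0.8875

0.888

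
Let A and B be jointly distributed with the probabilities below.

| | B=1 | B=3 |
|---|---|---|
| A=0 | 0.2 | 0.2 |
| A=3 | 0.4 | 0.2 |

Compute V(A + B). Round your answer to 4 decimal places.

E[A] = 1.8,  E[B] = 1.8,  E[AB] = 3
V(A) = 5.4 − (1.8)² = 2.16;  V(B) = 4.2 − (1.8)² = 0.96
Cov(A,B) = 3 − (1.8)(1.8) = -0.24
V(A + B) = (1)²·2.16 + (1)²·0.96 + 2·(1)·(1)·-0.24 = 2.64

2.6400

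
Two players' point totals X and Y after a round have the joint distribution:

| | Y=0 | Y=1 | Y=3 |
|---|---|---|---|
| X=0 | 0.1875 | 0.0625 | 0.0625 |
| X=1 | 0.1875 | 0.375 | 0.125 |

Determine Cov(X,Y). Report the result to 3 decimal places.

E[X] = 0.6875,  E[Y] = 1
E[XY] = 0.75
Cov(X,Y) = E[XY] − E[X]E[Y] = 0.75 − (0.6875)(1) = 0.0625

0.063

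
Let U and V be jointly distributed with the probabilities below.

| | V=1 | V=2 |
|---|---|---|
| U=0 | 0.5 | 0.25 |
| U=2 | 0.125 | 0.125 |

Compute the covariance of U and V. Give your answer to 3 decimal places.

0.063

E[U] = 0.5,  E[V] = 1.375
E[UV] = 0.75
Cov(U,V) = E[UV] − E[U]E[V] = 0.75 − (0.5)(1.375) = 0.0625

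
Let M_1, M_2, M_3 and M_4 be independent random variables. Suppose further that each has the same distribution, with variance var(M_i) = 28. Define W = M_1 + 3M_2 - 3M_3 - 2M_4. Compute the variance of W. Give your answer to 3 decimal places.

644.000

By independence, var(W) = (1)²var(M_1) + (3)²var(M_2) + (-3)²var(M_3) + (-2)²var(M_4)
= (1)²·28 + (3)²·28 + (-3)²·28 + (-2)²·28 = 644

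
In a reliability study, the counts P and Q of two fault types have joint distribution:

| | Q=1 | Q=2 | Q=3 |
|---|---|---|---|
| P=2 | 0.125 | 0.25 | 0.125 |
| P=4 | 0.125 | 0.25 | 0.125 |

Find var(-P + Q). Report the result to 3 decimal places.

1.500

E[P] = 3,  E[Q] = 2,  E[PQ] = 6
var(P) = 10 − (3)² = 1;  var(Q) = 4.5 − (2)² = 0.5
Cov(P,Q) = 6 − (3)(2) = 0
var(-P + Q) = (-1)²·1 + (1)²·0.5 + 2·(-1)·(1)·0 = 1.5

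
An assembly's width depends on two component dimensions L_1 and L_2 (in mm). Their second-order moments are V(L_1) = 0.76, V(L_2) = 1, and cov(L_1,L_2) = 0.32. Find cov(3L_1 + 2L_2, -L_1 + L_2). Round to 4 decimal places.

cov(3L_1 + 2L_2, -L_1 + L_2) = (3)(-1)V(L_1) + (2)(1)V(L_2) + [(3)(1) + (2)(-1)]cov(L_1,L_2)
= -3·0.76 + 2·1 + 1·0.32 = 0.04

0.0400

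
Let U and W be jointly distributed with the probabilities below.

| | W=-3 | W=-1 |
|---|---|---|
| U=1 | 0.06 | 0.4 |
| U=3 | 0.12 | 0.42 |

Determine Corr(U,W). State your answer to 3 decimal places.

-0.119

E[U] = 2.08,  E[W] = -1.36
E[UW] = -2.92
cov(U,W) = E[UW] − E[U]E[W] = -2.92 − (2.08)(-1.36) = -0.0912
Var(U) = 0.9936,  Var(W) = 0.5904
ρ = -0.0912 / √(0.9936·0.5904) ≈ -0.119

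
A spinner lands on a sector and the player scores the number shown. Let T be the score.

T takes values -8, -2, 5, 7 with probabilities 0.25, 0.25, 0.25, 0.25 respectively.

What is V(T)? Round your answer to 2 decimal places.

E[T] = (-8)(0.25) + (-2)(0.25) + (5)(0.25) + (7)(0.25) = 0.5
E[T²] = (-8)²(0.25) + (-2)²(0.25) + (5)²(0.25) + (7)²(0.25) = 35.5
V(T) = E[T²] − (E[T])² = 35.5 − (0.5)² = 35.25

35.25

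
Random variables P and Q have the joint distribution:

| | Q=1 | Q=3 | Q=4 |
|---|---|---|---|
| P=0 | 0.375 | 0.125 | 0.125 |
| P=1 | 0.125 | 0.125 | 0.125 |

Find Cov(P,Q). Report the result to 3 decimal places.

E[P] = 0.375,  E[Q] = 2.25
E[PQ] = 1
Cov(P,Q) = E[PQ] − E[P]E[Q] = 1 − (0.375)(2.25) = 0.15625

0.156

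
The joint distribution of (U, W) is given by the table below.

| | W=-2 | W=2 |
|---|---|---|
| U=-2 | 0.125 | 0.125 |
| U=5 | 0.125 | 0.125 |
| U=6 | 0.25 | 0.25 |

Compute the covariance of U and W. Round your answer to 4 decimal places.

0.0000

E[U] = 3.75,  E[W] = 0
E[UW] = 0
Cov(U,W) = E[UW] − E[U]E[W] = 0 − (3.75)(0) = 0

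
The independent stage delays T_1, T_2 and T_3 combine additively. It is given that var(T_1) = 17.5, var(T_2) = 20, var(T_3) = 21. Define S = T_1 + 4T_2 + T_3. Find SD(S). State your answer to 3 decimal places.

18.934

By independence, var(S) = (1)²var(T_1) + (4)²var(T_2) + (1)²var(T_3)
= (1)²·17.5 + (4)²·20 + (1)²·21 = 358.5
SD(S) = √358.5 ≈ 18.934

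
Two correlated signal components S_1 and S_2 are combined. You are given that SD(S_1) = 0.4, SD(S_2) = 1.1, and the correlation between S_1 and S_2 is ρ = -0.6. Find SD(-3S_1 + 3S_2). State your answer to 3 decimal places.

4.133

Var(S_1) = (0.4)² = 0.16;  Var(S_2) = (1.1)² = 1.21
cov(S_1,S_2) = ρ·SD(S_1)·SD(S_2) = -0.6·0.4·1.1 = -0.264
Var(-3S_1 + 3S_2) = (-3)²·Var(S_1) + (3)²·Var(S_2) + 2·(-3)·(3)·cov(S_1,S_2)
= 9·0.16 + 9·1.21 + -18·-0.264 = 17.082
SD(-3S_1 + 3S_2) = √17.082 ≈ 4.133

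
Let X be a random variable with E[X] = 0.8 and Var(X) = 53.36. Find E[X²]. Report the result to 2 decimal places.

E[X²] = Var(X) + (E[X])² = 53.36 + (0.8)² = 54

54.00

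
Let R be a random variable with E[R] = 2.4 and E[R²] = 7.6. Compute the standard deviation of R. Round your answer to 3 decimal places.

Var(R) = 7.6 − (2.4)² = 1.84
SD(R) = √1.84 ≈ 1.356

1.356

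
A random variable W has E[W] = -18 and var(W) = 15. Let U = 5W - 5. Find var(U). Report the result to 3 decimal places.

375.000

var(5W - 5) = (5)²·var(W) = 25·15 = 375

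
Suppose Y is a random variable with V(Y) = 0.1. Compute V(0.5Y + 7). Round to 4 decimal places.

V(0.5Y + 7) = (0.5)²·V(Y) = 0.25·0.1 = 0.025

0.0250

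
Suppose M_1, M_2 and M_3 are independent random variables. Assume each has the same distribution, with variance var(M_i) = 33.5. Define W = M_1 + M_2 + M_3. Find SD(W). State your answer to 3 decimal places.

10.025

By independence, var(W) = (1)²var(M_1) + (1)²var(M_2) + (1)²var(M_3)
= (1)²·33.5 + (1)²·33.5 + (1)²·33.5 = 100.5
SD(W) = √100.5 ≈ 10.025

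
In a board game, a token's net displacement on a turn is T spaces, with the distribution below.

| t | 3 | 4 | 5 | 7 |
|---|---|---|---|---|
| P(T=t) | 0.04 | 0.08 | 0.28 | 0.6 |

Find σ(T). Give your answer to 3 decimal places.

1.248

E[T] = (3)(0.04) + (4)(0.08) + (5)(0.28) + (7)(0.6) = 6.04
E[T²] = (3)²(0.04) + (4)²(0.08) + (5)²(0.28) + (7)²(0.6) = 38.04
Var(T) = E[T²] − (E[T])² = 38.04 − (6.04)² = 1.5584
σ(T) = √1.5584 ≈ 1.248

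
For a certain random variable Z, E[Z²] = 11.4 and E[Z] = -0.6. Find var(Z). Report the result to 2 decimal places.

var(Z) = 11.4 − (-0.6)² = 11.04

11.04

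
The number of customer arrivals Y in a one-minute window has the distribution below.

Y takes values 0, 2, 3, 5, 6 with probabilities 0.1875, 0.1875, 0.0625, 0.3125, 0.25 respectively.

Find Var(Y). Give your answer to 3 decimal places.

E[Y] = (0)(0.1875) + (2)(0.1875) + (3)(0.0625) + (5)(0.3125) + (6)(0.25) = 3.625
E[Y²] = (0)²(0.1875) + (2)²(0.1875) + (3)²(0.0625) + (5)²(0.3125) + (6)²(0.25) = 18.125
Var(Y) = E[Y²] − (E[Y])² = 18.125 − (3.625)² = 4.984375

4.984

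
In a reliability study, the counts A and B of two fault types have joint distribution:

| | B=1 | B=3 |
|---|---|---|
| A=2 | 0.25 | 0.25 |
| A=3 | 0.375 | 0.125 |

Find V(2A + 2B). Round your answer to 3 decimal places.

3.750

E[A] = 2.5,  E[B] = 1.75,  E[AB] = 4.25
V(A) = 6.5 − (2.5)² = 0.25;  V(B) = 4 − (1.75)² = 0.9375
Cov(A,B) = 4.25 − (2.5)(1.75) = -0.125
V(2A + 2B) = (2)²·0.25 + (2)²·0.9375 + 2·(2)·(2)·-0.125 = 3.75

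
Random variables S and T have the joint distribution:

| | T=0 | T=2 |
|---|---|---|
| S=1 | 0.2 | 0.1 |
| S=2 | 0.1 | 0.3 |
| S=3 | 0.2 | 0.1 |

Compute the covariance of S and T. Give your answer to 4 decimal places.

0.0000

E[S] = 2,  E[T] = 1
E[ST] = 2
cov(S,T) = E[ST] − E[S]E[T] = 2 − (2)(1) = 0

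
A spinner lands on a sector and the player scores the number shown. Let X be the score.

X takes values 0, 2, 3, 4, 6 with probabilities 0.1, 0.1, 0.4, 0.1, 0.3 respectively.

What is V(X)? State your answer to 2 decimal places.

3.44

E[X] = (0)(0.1) + (2)(0.1) + (3)(0.4) + (4)(0.1) + (6)(0.3) = 3.6
E[X²] = (0)²(0.1) + (2)²(0.1) + (3)²(0.4) + (4)²(0.1) + (6)²(0.3) = 16.4
V(X) = E[X²] − (E[X])² = 16.4 − (3.6)² = 3.44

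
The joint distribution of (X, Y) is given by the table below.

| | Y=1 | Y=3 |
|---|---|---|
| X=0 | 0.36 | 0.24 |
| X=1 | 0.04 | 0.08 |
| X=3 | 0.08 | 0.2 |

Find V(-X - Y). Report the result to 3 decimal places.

3.440

E[X] = 0.96,  E[Y] = 2.04,  E[XY] = 2.32
V(X) = 2.64 − (0.96)² = 1.7184;  V(Y) = 5.16 − (2.04)² = 0.9984
Cov(X,Y) = 2.32 − (0.96)(2.04) = 0.3616
V(-X - Y) = (-1)²·1.7184 + (-1)²·0.9984 + 2·(-1)·(-1)·0.3616 = 3.44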